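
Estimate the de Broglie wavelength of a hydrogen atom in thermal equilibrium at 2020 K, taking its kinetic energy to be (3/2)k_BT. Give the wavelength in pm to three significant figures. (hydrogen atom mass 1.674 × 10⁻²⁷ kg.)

KE = (3/2)k_BT = 1.5 × 1.381 × 10⁻²³ × 2020 = 4.184 × 10⁻²⁰ J.
p = √(2mKE) = √(2 × 1.674 × 10⁻²⁷ × 4.184 × 10⁻²⁰) = 1.184 × 10⁻²³ kg·m/s.
λ = h/p = 5.60 × 10⁻¹¹ m = 56.0 pm.

λ = 56.0 pm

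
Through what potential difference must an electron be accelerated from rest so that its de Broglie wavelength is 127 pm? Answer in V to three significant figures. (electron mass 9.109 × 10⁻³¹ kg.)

p = h/λ = 6.626 × 10⁻³⁴ / 1.270 × 10⁻¹⁰ = 5.217 × 10⁻²⁴ kg·m/s.
KE = p²/(2m) = 1.494 × 10⁻¹⁷ J.
V = KE/e = 1.494 × 10⁻¹⁷ / (1.602 × 10⁻¹⁹) = 93.3 V.

V = 93.3 V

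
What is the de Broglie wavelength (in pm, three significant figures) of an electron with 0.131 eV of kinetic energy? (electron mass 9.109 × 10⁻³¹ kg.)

KE = 0.131 eV = 2.099 × 10⁻²⁰ J.
p = √(2mKE) = √(2 × 9.109 × 10⁻³¹ × 2.099 × 10⁻²⁰) = 1.955 × 10⁻²⁵ kg·m/s.
λ = h/p = 6.626 × 10⁻³⁴ / 1.955 × 10⁻²⁵ = 3.39 × 10⁻⁹ m = 3390 pm.

λ = 3390 pm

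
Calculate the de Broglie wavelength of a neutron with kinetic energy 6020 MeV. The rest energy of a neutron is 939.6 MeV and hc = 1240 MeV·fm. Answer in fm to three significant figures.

Total energy E = KE + m₀c² = 6020 + 939.6 = 6959.6 MeV.
(pc)² = E² − (m₀c²)² = (6959.6)² − (939.6)² = 4.755 × 10⁷ MeV², so pc = 6896 MeV.
λ = hc/(pc) = 1240 MeV·fm / 6896 MeV = 0.180 fm.

λ = 0.180 fm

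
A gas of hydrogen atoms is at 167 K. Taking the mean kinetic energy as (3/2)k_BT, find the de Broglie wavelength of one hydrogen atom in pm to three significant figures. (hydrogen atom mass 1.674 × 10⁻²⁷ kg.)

λ = 195 pm

KE = (3/2)k_BT = 1.5 × 1.381 × 10⁻²³ × 167 = 3.459 × 10⁻²¹ J.
p = √(2mKE) = √(2 × 1.674 × 10⁻²⁷ × 3.459 × 10⁻²¹) = 3.403 × 10⁻²⁴ kg·m/s.
λ = h/p = 1.95 × 10⁻¹⁰ m = 195 pm.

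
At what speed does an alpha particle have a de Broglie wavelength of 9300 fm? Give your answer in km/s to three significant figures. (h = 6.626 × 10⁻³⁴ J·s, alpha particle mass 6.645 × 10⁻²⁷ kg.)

p = h/λ = 6.626 × 10⁻³⁴ / 9.300 × 10⁻¹² = 7.125 × 10⁻²³ kg·m/s.
v = p/m = 7.125 × 10⁻²³ / 6.645 × 10⁻²⁷ = 1.07 × 10⁴ m/s = 10.7 km/s.

v = 10.7 km/s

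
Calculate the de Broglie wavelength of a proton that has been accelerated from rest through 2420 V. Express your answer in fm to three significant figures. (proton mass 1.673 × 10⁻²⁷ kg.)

KE = eV = 1.602 × 10⁻¹⁹ × 2420 = 3.877 × 10⁻¹⁶ J.
p = √(2mKE) = √(2 × 1.673 × 10⁻²⁷ × 3.877 × 10⁻¹⁶) = 1.139 × 10⁻²¹ kg·m/s.
λ = h/p = 6.626 × 10⁻³⁴ / 1.139 × 10⁻²¹ = 5.82 × 10⁻¹³ m = 582 fm.

λ = 582 fm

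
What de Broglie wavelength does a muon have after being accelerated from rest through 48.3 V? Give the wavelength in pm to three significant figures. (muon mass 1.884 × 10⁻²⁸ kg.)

KE = eV = 1.602 × 10⁻¹⁹ × 48.30 = 7.738 × 10⁻¹⁸ J.
p = √(2mKE) = √(2 × 1.884 × 10⁻²⁸ × 7.738 × 10⁻¹⁸) = 5.400 × 10⁻²³ kg·m/s.
λ = h/p = 6.626 × 10⁻³⁴ / 5.400 × 10⁻²³ = 1.23 × 10⁻¹¹ m = 12.3 pm.

λ = 12.3 pm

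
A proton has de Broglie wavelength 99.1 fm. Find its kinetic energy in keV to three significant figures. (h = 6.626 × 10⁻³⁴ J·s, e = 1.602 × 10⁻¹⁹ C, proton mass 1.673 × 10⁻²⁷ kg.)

p = h/λ = 6.626 × 10⁻³⁴ / 9.910 × 10⁻¹⁴ = 6.686 × 10⁻²¹ kg·m/s.
KE = p²/(2m) = (6.686 × 10⁻²¹)² / (2 × 1.673 × 10⁻²⁷) = 1.336 × 10⁻¹⁴ J = 83.4 keV.

KE = 83.4 keV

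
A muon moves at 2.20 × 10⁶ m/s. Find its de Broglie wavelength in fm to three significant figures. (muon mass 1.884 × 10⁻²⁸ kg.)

λ = 1600 fm

p = mv = 1.884 × 10⁻²⁸ × 2.20 × 10⁶ = 4.145 × 10⁻²² kg·m/s.
λ = h/p = 6.626 × 10⁻³⁴ / 4.145 × 10⁻²² = 1.60 × 10⁻¹² m = 1600 fm.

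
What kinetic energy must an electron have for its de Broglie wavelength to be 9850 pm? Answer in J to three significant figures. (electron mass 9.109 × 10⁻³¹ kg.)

p = h/λ = 6.626 × 10⁻³⁴ / 9.850 × 10⁻⁹ = 6.727 × 10⁻²⁶ kg·m/s.
KE = p²/(2m) = (6.727 × 10⁻²⁶)² / (2 × 9.109 × 10⁻³¹) = 2.484 × 10⁻²¹ J = 2.48 × 10⁻²¹ J.

KE = 2.48 × 10⁻²¹ J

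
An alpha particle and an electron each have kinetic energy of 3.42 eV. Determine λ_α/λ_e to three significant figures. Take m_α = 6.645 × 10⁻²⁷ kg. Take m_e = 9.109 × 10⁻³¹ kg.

At fixed KE, p = √(2mKE) so λ = h/p ∝ 1/√m.
λ_α/λ_e = √(m_e/m_α) = √(9.109 × 10⁻³¹/6.645 × 10⁻²⁷) = √(1.371 × 10⁻⁴) = 0.0117.

λ_α/λ_e = 0.0117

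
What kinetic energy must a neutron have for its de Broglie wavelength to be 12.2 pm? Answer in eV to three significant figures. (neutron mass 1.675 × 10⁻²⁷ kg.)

p = h/λ = 6.626 × 10⁻³⁴ / 1.220 × 10⁻¹¹ = 5.431 × 10⁻²³ kg·m/s.
KE = p²/(2m) = (5.431 × 10⁻²³)² / (2 × 1.675 × 10⁻²⁷) = 8.805 × 10⁻¹⁹ J = 5.50 eV.

KE = 5.50 eV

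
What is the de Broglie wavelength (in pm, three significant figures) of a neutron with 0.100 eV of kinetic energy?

λ = 90.4 pm

KE = 0.100 eV = 1.602 × 10⁻²⁰ J.
p = √(2mKE) = √(2 × 1.675 × 10⁻²⁷ × 1.602 × 10⁻²⁰) = 7.326 × 10⁻²⁴ kg·m/s.
λ = h/p = 6.626 × 10⁻³⁴ / 7.326 × 10⁻²⁴ = 9.04 × 10⁻¹¹ m = 90.4 pm.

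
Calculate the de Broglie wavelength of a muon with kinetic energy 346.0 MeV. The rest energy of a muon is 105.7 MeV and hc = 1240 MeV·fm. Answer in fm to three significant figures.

Total energy E = KE + m₀c² = 346.0 + 105.7 = 451.7 MeV.
(pc)² = E² − (m₀c²)² = (451.7)² − (105.7)² = 1.929 × 10⁵ MeV², so pc = 439.2 MeV.
λ = hc/(pc) = 1240 MeV·fm / 439.2 MeV = 2.82 fm.

λ = 2.82 fm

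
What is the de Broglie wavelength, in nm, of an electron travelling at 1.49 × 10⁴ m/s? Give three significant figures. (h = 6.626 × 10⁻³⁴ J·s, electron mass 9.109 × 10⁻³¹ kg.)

p = mv = 9.109 × 10⁻³¹ × 1.49 × 10⁴ = 1.357 × 10⁻²⁶ kg·m/s.
λ = h/p = 6.626 × 10⁻³⁴ / 1.357 × 10⁻²⁶ = 4.88 × 10⁻⁸ m = 48.8 nm.

λ = 48.8 nm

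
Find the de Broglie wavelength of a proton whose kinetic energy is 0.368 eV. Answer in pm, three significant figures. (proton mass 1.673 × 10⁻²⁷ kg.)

λ = 47.2 pm

KE = 0.368 eV = 5.895 × 10⁻²⁰ J.
p = √(2mKE) = √(2 × 1.673 × 10⁻²⁷ × 5.895 × 10⁻²⁰) = 1.404 × 10⁻²³ kg·m/s.
λ = h/p = 6.626 × 10⁻³⁴ / 1.404 × 10⁻²³ = 4.72 × 10⁻¹¹ m = 47.2 pm.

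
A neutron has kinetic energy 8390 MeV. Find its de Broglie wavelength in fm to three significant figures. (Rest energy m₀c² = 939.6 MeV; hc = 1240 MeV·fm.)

λ = 0.134 fm

Total energy E = KE + m₀c² = 8390 + 939.6 = 9329.6 MeV.
(pc)² = E² − (m₀c²)² = (9329.6)² − (939.6)² = 8.616 × 10⁷ MeV², so pc = 9282 MeV.
λ = hc/(pc) = 1240 MeV·fm / 9282 MeV = 0.134 fm.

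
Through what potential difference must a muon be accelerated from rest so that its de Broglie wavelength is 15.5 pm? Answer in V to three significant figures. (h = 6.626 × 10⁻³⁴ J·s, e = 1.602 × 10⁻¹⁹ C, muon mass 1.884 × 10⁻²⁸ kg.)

p = h/λ = 6.626 × 10⁻³⁴ / 1.550 × 10⁻¹¹ = 4.275 × 10⁻²³ kg·m/s.
KE = p²/(2m) = 4.850 × 10⁻¹⁸ J.
V = KE/e = 4.850 × 10⁻¹⁸ / (1.602 × 10⁻¹⁹) = 30.3 V.

V = 30.3 V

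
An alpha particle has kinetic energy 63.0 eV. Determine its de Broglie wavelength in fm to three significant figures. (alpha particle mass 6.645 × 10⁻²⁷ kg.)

KE = 63.0 eV = 1.009 × 10⁻¹⁷ J.
p = √(2mKE) = √(2 × 6.645 × 10⁻²⁷ × 1.009 × 10⁻¹⁷) = 3.662 × 10⁻²² kg·m/s.
λ = h/p = 6.626 × 10⁻³⁴ / 3.662 × 10⁻²² = 1.81 × 10⁻¹² m = 1810 fm.

λ = 1810 fm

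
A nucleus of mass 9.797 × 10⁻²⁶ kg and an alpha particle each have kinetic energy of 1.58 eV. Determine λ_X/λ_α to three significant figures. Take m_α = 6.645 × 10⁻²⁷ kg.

λ_X/λ_α = 0.260

At fixed KE, p = √(2mKE) so λ = h/p ∝ 1/√m.
λ_X/λ_α = √(m_α/m_X) = √(6.645 × 10⁻²⁷/9.797 × 10⁻²⁶) = √(0.06783) = 0.260.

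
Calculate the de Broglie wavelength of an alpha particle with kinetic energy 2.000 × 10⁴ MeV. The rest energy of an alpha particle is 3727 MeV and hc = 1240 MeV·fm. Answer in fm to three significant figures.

Total energy E = KE + m₀c² = 2.000 × 10⁴ + 3727 = 23727 MeV.
(pc)² = E² − (m₀c²)² = (23727)² − (3727)² = 5.491 × 10⁸ MeV², so pc = 2.343 × 10⁴ MeV.
λ = hc/(pc) = 1240 MeV·fm / 2.343 × 10⁴ MeV = 0.0529 fm.

λ = 0.0529 fm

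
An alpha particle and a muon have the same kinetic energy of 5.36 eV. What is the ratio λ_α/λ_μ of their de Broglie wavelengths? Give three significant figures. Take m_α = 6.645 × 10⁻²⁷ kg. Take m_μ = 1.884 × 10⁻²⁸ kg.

λ_α/λ_μ = 0.168

At fixed KE, p = √(2mKE) so λ = h/p ∝ 1/√m.
λ_α/λ_μ = √(m_μ/m_α) = √(1.884 × 10⁻²⁸/6.645 × 10⁻²⁷) = √(0.02835) = 0.168.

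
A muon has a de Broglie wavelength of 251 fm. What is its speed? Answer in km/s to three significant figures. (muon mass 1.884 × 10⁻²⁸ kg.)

p = h/λ = 6.626 × 10⁻³⁴ / 2.510 × 10⁻¹³ = 2.640 × 10⁻²¹ kg·m/s.
v = p/m = 2.640 × 10⁻²¹ / 1.884 × 10⁻²⁸ = 1.40 × 10⁷ m/s = 1.40 × 10⁴ km/s.

v = 1.40 × 10⁴ km/s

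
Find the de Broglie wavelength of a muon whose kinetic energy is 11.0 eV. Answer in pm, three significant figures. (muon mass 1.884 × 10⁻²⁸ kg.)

KE = 11.0 eV = 1.762 × 10⁻¹⁸ J.
p = √(2mKE) = √(2 × 1.884 × 10⁻²⁸ × 1.762 × 10⁻¹⁸) = 2.577 × 10⁻²³ kg·m/s.
λ = h/p = 6.626 × 10⁻³⁴ / 2.577 × 10⁻²³ = 2.57 × 10⁻¹¹ m = 25.7 pm.

λ = 25.7 pm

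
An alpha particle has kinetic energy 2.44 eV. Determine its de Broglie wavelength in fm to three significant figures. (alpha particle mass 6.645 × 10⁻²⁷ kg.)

KE = 2.44 eV = 3.909 × 10⁻¹⁹ J.
p = √(2mKE) = √(2 × 6.645 × 10⁻²⁷ × 3.909 × 10⁻¹⁹) = 7.208 × 10⁻²³ kg·m/s.
λ = h/p = 6.626 × 10⁻³⁴ / 7.208 × 10⁻²³ = 9.19 × 10⁻¹² m = 9190 fm.

λ = 9190 fm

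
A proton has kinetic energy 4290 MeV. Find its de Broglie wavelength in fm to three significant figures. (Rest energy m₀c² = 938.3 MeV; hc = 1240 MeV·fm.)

λ = 0.241 fm

Total energy E = KE + m₀c² = 4290 + 938.3 = 5228.3 MeV.
(pc)² = E² − (m₀c²)² = (5228.3)² − (938.3)² = 2.645 × 10⁷ MeV², so pc = 5143 MeV.
λ = hc/(pc) = 1240 MeV·fm / 5143 MeV = 0.241 fm.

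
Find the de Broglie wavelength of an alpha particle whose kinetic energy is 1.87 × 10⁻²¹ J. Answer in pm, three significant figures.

p = √(2mKE) = √(2 × 6.645 × 10⁻²⁷ × 1.870 × 10⁻²¹) = 4.985 × 10⁻²⁴ kg·m/s.
λ = h/p = 6.626 × 10⁻³⁴ / 4.985 × 10⁻²⁴ = 1.33 × 10⁻¹⁰ m = 133 pm.

λ = 133 pm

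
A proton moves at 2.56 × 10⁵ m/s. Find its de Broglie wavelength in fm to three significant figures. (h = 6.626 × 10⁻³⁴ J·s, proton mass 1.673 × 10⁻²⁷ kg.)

p = mv = 1.673 × 10⁻²⁷ × 2.56 × 10⁵ = 4.283 × 10⁻²² kg·m/s.
λ = h/p = 6.626 × 10⁻³⁴ / 4.283 × 10⁻²² = 1.55 × 10⁻¹² m = 1550 fm.

λ = 1550 fm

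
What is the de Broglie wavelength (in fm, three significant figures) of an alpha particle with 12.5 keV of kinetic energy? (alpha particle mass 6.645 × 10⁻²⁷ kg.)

λ = 128 fm

KE = 12.5 keV = 2.003 × 10⁻¹⁵ J.
p = √(2mKE) = √(2 × 6.645 × 10⁻²⁷ × 2.003 × 10⁻¹⁵) = 5.159 × 10⁻²¹ kg·m/s.
λ = h/p = 6.626 × 10⁻³⁴ / 5.159 × 10⁻²¹ = 1.28 × 10⁻¹³ m = 128 fm.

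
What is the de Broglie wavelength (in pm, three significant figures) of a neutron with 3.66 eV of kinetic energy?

KE = 3.66 eV = 5.863 × 10⁻¹⁹ J.
p = √(2mKE) = √(2 × 1.675 × 10⁻²⁷ × 5.863 × 10⁻¹⁹) = 4.432 × 10⁻²³ kg·m/s.
λ = h/p = 6.626 × 10⁻³⁴ / 4.432 × 10⁻²³ = 1.50 × 10⁻¹¹ m = 15.0 pm.

λ = 15.0 pm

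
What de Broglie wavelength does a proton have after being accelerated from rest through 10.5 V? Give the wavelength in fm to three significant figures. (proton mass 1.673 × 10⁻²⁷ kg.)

λ = 8830 fm

KE = eV = 1.602 × 10⁻¹⁹ × 10.50 = 1.682 × 10⁻¹⁸ J.
p = √(2mKE) = √(2 × 1.673 × 10⁻²⁷ × 1.682 × 10⁻¹⁸) = 7.502 × 10⁻²³ kg·m/s.
λ = h/p = 6.626 × 10⁻³⁴ / 7.502 × 10⁻²³ = 8.83 × 10⁻¹² m = 8830 fm.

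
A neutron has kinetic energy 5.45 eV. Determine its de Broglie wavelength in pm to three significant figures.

λ = 12.3 pm

KE = 5.45 eV = 8.731 × 10⁻¹⁹ J.
p = √(2mKE) = √(2 × 1.675 × 10⁻²⁷ × 8.731 × 10⁻¹⁹) = 5.408 × 10⁻²³ kg·m/s.
λ = h/p = 6.626 × 10⁻³⁴ / 5.408 × 10⁻²³ = 1.23 × 10⁻¹¹ m = 12.3 pm.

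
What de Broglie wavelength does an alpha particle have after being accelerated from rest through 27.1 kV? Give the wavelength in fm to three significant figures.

KE = 2eV = 2 × 1.602 × 10⁻¹⁹ × 2.710 × 10⁴ = 8.683 × 10⁻¹⁵ J.
p = √(2mKE) = √(2 × 6.645 × 10⁻²⁷ × 8.683 × 10⁻¹⁵) = 1.074 × 10⁻²⁰ kg·m/s.
λ = h/p = 6.626 × 10⁻³⁴ / 1.074 × 10⁻²⁰ = 6.17 × 10⁻¹⁴ m = 61.7 fm.

λ = 61.7 fm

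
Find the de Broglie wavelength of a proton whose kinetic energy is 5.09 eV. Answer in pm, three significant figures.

λ = 12.7 pm

KE = 5.09 eV = 8.154 × 10⁻¹⁹ J.
p = √(2mKE) = √(2 × 1.673 × 10⁻²⁷ × 8.154 × 10⁻¹⁹) = 5.223 × 10⁻²³ kg·m/s.
λ = h/p = 6.626 × 10⁻³⁴ / 5.223 × 10⁻²³ = 1.27 × 10⁻¹¹ m = 12.7 pm.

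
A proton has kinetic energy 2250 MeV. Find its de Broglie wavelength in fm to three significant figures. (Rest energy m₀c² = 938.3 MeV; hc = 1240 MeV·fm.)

Total energy E = KE + m₀c² = 2250 + 938.3 = 3188.3 MeV.
(pc)² = E² − (m₀c²)² = (3188.3)² − (938.3)² = 9.285 × 10⁶ MeV², so pc = 3047 MeV.
λ = hc/(pc) = 1240 MeV·fm / 3047 MeV = 0.407 fm.

λ = 0.407 fm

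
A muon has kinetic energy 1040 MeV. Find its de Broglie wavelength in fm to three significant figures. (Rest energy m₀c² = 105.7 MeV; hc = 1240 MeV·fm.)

Total energy E = KE + m₀c² = 1040 + 105.7 = 1145.7 MeV.
(pc)² = E² − (m₀c²)² = (1145.7)² − (105.7)² = 1.301 × 10⁶ MeV², so pc = 1141 MeV.
λ = hc/(pc) = 1240 MeV·fm / 1141 MeV = 1.09 fm.

λ = 1.09 fm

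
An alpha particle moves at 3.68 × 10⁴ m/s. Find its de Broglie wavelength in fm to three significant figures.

λ = 2710 fm

p = mv = 6.645 × 10⁻²⁷ × 3.68 × 10⁴ = 2.445 × 10⁻²² kg·m/s.
λ = h/p = 6.626 × 10⁻³⁴ / 2.445 × 10⁻²² = 2.71 × 10⁻¹² m = 2710 fm.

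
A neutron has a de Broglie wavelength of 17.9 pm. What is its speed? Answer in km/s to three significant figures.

v = 22.1 km/s

p = h/λ = 6.626 × 10⁻³⁴ / 1.790 × 10⁻¹¹ = 3.702 × 10⁻²³ kg·m/s.
v = p/m = 3.702 × 10⁻²³ / 1.675 × 10⁻²⁷ = 2.21 × 10⁴ m/s = 22.1 km/s.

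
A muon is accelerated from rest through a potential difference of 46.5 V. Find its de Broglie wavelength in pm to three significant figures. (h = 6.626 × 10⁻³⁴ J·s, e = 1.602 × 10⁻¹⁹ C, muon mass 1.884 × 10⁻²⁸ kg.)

λ = 12.5 pm

KE = eV = 1.602 × 10⁻¹⁹ × 46.50 = 7.449 × 10⁻¹⁸ J.
p = √(2mKE) = √(2 × 1.884 × 10⁻²⁸ × 7.449 × 10⁻¹⁸) = 5.298 × 10⁻²³ kg·m/s.
λ = h/p = 6.626 × 10⁻³⁴ / 5.298 × 10⁻²³ = 1.25 × 10⁻¹¹ m = 12.5 pm.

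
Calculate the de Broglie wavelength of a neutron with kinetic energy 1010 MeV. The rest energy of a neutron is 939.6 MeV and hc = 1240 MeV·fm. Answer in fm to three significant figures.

λ = 0.726 fm

Total energy E = KE + m₀c² = 1010 + 939.6 = 1949.6 MeV.
(pc)² = E² − (m₀c²)² = (1949.6)² − (939.6)² = 2.918 × 10⁶ MeV², so pc = 1708 MeV.
λ = hc/(pc) = 1240 MeV·fm / 1708 MeV = 0.726 fm.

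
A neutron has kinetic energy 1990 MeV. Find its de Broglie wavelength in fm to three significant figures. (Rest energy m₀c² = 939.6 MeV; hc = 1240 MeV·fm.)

Total energy E = KE + m₀c² = 1990 + 939.6 = 2929.6 MeV.
(pc)² = E² − (m₀c²)² = (2929.6)² − (939.6)² = 7.700 × 10⁶ MeV², so pc = 2775 MeV.
λ = hc/(pc) = 1240 MeV·fm / 2775 MeV = 0.447 fm.

λ = 0.447 fm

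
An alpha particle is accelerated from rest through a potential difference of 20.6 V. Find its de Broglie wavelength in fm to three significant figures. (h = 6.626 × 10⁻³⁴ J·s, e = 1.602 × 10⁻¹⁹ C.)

λ = 2240 fm

KE = 2eV = 2 × 1.602 × 10⁻¹⁹ × 20.60 = 6.600 × 10⁻¹⁸ J.
p = √(2mKE) = √(2 × 6.645 × 10⁻²⁷ × 6.600 × 10⁻¹⁸) = 2.962 × 10⁻²² kg·m/s.
λ = h/p = 6.626 × 10⁻³⁴ / 2.962 × 10⁻²² = 2.24 × 10⁻¹² m = 2240 fm.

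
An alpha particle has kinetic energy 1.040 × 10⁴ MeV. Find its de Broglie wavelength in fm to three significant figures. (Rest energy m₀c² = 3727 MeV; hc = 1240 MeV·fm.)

Total energy E = KE + m₀c² = 1.040 × 10⁴ + 3727 = 14127 MeV.
(pc)² = E² − (m₀c²)² = (14127)² − (3727)² = 1.857 × 10⁸ MeV², so pc = 1.363 × 10⁴ MeV.
λ = hc/(pc) = 1240 MeV·fm / 1.363 × 10⁴ MeV = 0.0910 fm.

λ = 0.0910 fm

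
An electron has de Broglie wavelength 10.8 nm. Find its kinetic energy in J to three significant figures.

KE = 2.07 × 10⁻²¹ J

p = h/λ = 6.626 × 10⁻³⁴ / 1.080 × 10⁻⁸ = 6.135 × 10⁻²⁶ kg·m/s.
KE = p²/(2m) = (6.135 × 10⁻²⁶)² / (2 × 9.109 × 10⁻³¹) = 2.066 × 10⁻²¹ J = 2.07 × 10⁻²¹ J.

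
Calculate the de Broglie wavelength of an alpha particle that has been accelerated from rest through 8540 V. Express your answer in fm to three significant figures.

KE = 2eV = 2 × 1.602 × 10⁻¹⁹ × 8540 = 2.736 × 10⁻¹⁵ J.
p = √(2mKE) = √(2 × 6.645 × 10⁻²⁷ × 2.736 × 10⁻¹⁵) = 6.030 × 10⁻²¹ kg·m/s.
λ = h/p = 6.626 × 10⁻³⁴ / 6.030 × 10⁻²¹ = 1.10 × 10⁻¹³ m = 110 fm.

λ = 110 fm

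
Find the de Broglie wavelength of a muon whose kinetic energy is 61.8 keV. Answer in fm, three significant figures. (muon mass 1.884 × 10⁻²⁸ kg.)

λ = 343 fm

KE = 61.8 keV = 9.900 × 10⁻¹⁵ J.
p = √(2mKE) = √(2 × 1.884 × 10⁻²⁸ × 9.900 × 10⁻¹⁵) = 1.931 × 10⁻²¹ kg·m/s.
λ = h/p = 6.626 × 10⁻³⁴ / 1.931 × 10⁻²¹ = 3.43 × 10⁻¹³ m = 343 fm.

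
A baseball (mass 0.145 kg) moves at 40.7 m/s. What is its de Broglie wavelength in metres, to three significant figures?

p = mv = 0.145 × 40.7 = 5.902 kg·m/s.
λ = h/p = 6.626 × 10⁻³⁴ / 5.902 = 1.12 × 10⁻³⁴ m.

λ = 1.12 × 10⁻³⁴ m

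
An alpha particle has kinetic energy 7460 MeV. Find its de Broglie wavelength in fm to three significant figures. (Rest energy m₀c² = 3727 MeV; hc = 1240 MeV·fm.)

λ = 0.118 fm

Total energy E = KE + m₀c² = 7460 + 3727 = 11187 MeV.
(pc)² = E² − (m₀c²)² = (11187)² − (3727)² = 1.113 × 10⁸ MeV², so pc = 1.055 × 10⁴ MeV.
λ = hc/(pc) = 1240 MeV·fm / 1.055 × 10⁴ MeV = 0.118 fm.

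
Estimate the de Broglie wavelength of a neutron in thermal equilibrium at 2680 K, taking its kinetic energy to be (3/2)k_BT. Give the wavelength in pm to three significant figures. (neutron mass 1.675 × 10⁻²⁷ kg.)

λ = 48.6 pm

KE = (3/2)k_BT = 1.5 × 1.381 × 10⁻²³ × 2680 = 5.552 × 10⁻²⁰ J.
p = √(2mKE) = √(2 × 1.675 × 10⁻²⁷ × 5.552 × 10⁻²⁰) = 1.364 × 10⁻²³ kg·m/s.
λ = h/p = 4.86 × 10⁻¹¹ m = 48.6 pm.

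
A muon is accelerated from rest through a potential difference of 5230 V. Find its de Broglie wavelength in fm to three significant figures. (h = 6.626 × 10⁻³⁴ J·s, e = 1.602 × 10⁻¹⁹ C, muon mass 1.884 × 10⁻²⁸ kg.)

λ = 1180 fm

KE = eV = 1.602 × 10⁻¹⁹ × 5230 = 8.378 × 10⁻¹⁶ J.
p = √(2mKE) = √(2 × 1.884 × 10⁻²⁸ × 8.378 × 10⁻¹⁶) = 5.619 × 10⁻²² kg·m/s.
λ = h/p = 6.626 × 10⁻³⁴ / 5.619 × 10⁻²² = 1.18 × 10⁻¹² m = 1180 fm.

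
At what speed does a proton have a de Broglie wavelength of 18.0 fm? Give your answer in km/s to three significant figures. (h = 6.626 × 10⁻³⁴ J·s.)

v = 2.20 × 10⁴ km/s

p = h/λ = 6.626 × 10⁻³⁴ / 1.800 × 10⁻¹⁴ = 3.681 × 10⁻²⁰ kg·m/s.
v = p/m = 3.681 × 10⁻²⁰ / 1.673 × 10⁻²⁷ = 2.20 × 10⁷ m/s = 2.20 × 10⁴ km/s.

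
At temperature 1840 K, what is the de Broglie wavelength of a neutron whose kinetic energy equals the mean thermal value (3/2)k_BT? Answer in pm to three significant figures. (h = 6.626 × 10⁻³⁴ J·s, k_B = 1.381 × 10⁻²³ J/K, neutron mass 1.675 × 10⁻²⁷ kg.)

KE = (3/2)k_BT = 1.5 × 1.381 × 10⁻²³ × 1840 = 3.812 × 10⁻²⁰ J.
p = √(2mKE) = √(2 × 1.675 × 10⁻²⁷ × 3.812 × 10⁻²⁰) = 1.130 × 10⁻²³ kg·m/s.
λ = h/p = 5.86 × 10⁻¹¹ m = 58.6 pm.

λ = 58.6 pm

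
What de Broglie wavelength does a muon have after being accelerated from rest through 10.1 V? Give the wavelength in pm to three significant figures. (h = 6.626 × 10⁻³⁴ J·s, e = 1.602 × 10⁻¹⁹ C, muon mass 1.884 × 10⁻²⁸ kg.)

λ = 26.8 pm

KE = eV = 1.602 × 10⁻¹⁹ × 10.10 = 1.618 × 10⁻¹⁸ J.
p = √(2mKE) = √(2 × 1.884 × 10⁻²⁸ × 1.618 × 10⁻¹⁸) = 2.469 × 10⁻²³ kg·m/s.
λ = h/p = 6.626 × 10⁻³⁴ / 2.469 × 10⁻²³ = 2.68 × 10⁻¹¹ m = 26.8 pm.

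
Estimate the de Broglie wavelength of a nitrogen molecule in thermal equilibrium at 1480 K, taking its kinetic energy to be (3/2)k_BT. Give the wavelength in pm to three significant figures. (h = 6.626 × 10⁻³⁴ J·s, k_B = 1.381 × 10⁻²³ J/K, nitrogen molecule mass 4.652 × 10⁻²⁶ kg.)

λ = 12.4 pm

KE = (3/2)k_BT = 1.5 × 1.381 × 10⁻²³ × 1480 = 3.066 × 10⁻²⁰ J.
p = √(2mKE) = √(2 × 4.652 × 10⁻²⁶ × 3.066 × 10⁻²⁰) = 5.341 × 10⁻²³ kg·m/s.
λ = h/p = 1.24 × 10⁻¹¹ m = 12.4 pm.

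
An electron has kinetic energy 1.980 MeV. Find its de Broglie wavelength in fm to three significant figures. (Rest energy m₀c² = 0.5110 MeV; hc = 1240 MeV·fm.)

Total energy E = KE + m₀c² = 1.980 + 0.5110 = 2.4910 MeV.
(pc)² = E² − (m₀c²)² = (2.4910)² − (0.5110)² = 5.944 MeV², so pc = 2.438 MeV.
λ = hc/(pc) = 1240 MeV·fm / 2.438 MeV = 509 fm.

λ = 509 fm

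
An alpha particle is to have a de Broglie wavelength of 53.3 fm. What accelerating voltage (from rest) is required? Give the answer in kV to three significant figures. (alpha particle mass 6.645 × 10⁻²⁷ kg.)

p = h/λ = 6.626 × 10⁻³⁴ / 5.330 × 10⁻¹⁴ = 1.243 × 10⁻²⁰ kg·m/s.
KE = p²/(2m) = 1.163 × 10⁻¹⁴ J.
V = KE/2e = 1.163 × 10⁻¹⁴ / (2 × 1.602 × 10⁻¹⁹) = 36.3 kV.

V = 36.3 kV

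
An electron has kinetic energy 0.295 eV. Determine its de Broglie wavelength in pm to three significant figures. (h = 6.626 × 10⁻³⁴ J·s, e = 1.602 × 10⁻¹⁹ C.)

KE = 0.295 eV = 4.726 × 10⁻²⁰ J.
p = √(2mKE) = √(2 × 9.109 × 10⁻³¹ × 4.726 × 10⁻²⁰) = 2.934 × 10⁻²⁵ kg·m/s.
λ = h/p = 6.626 × 10⁻³⁴ / 2.934 × 10⁻²⁵ = 2.26 × 10⁻⁹ m = 2260 pm.

λ = 2260 pm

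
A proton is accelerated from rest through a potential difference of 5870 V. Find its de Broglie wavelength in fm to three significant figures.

λ = 374 fm

KE = eV = 1.602 × 10⁻¹⁹ × 5870 = 9.404 × 10⁻¹⁶ J.
p = √(2mKE) = √(2 × 1.673 × 10⁻²⁷ × 9.404 × 10⁻¹⁶) = 1.774 × 10⁻²¹ kg·m/s.
λ = h/p = 6.626 × 10⁻³⁴ / 1.774 × 10⁻²¹ = 3.74 × 10⁻¹³ m = 374 fm.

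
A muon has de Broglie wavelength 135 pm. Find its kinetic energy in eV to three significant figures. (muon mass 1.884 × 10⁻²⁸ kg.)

KE = 0.399 eV

p = h/λ = 6.626 × 10⁻³⁴ / 1.350 × 10⁻¹⁰ = 4.908 × 10⁻²⁴ kg·m/s.
KE = p²/(2m) = (4.908 × 10⁻²⁴)² / (2 × 1.884 × 10⁻²⁸) = 6.393 × 10⁻²⁰ J = 0.399 eV.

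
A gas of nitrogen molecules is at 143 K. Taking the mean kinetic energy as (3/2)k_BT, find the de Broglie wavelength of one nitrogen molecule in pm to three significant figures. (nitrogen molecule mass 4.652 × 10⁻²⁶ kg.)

λ = 39.9 pm

KE = (3/2)k_BT = 1.5 × 1.381 × 10⁻²³ × 143 = 2.962 × 10⁻²¹ J.
p = √(2mKE) = √(2 × 4.652 × 10⁻²⁶ × 2.962 × 10⁻²¹) = 1.660 × 10⁻²³ kg·m/s.
λ = h/p = 3.99 × 10⁻¹¹ m = 39.9 pm.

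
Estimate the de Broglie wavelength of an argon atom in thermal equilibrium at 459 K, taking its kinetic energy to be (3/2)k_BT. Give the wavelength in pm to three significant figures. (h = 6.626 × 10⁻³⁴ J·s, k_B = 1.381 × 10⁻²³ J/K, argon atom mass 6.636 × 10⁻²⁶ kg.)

λ = 18.7 pm

KE = (3/2)k_BT = 1.5 × 1.381 × 10⁻²³ × 459 = 9.508 × 10⁻²¹ J.
p = √(2mKE) = √(2 × 6.636 × 10⁻²⁶ × 9.508 × 10⁻²¹) = 3.552 × 10⁻²³ kg·m/s.
λ = h/p = 1.87 × 10⁻¹¹ m = 18.7 pm.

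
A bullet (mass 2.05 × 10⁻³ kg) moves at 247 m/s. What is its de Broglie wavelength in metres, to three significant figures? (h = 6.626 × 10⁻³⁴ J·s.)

p = mv = 2.05 × 10⁻³ × 247 = 5.064 × 10⁻¹ kg·m/s.
λ = h/p = 6.626 × 10⁻³⁴ / 5.064 × 10⁻¹ = 1.31 × 10⁻³³ m.

λ = 1.31 × 10⁻³³ m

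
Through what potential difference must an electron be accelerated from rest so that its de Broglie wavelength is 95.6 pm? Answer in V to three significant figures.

p = h/λ = 6.626 × 10⁻³⁴ / 9.560 × 10⁻¹¹ = 6.931 × 10⁻²⁴ kg·m/s.
KE = p²/(2m) = 2.637 × 10⁻¹⁷ J.
V = KE/e = 2.637 × 10⁻¹⁷ / (1.602 × 10⁻¹⁹) = 165 V.

V = 165 V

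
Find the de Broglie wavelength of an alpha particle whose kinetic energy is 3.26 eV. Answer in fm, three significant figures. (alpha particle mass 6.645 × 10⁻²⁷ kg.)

λ = 7950 fm

KE = 3.26 eV = 5.223 × 10⁻¹⁹ J.
p = √(2mKE) = √(2 × 6.645 × 10⁻²⁷ × 5.223 × 10⁻¹⁹) = 8.331 × 10⁻²³ kg·m/s.
λ = h/p = 6.626 × 10⁻³⁴ / 8.331 × 10⁻²³ = 7.95 × 10⁻¹² m = 7950 fm.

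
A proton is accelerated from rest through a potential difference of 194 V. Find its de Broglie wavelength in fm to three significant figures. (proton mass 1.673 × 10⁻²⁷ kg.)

KE = eV = 1.602 × 10⁻¹⁹ × 194.0 = 3.108 × 10⁻¹⁷ J.
p = √(2mKE) = √(2 × 1.673 × 10⁻²⁷ × 3.108 × 10⁻¹⁷) = 3.225 × 10⁻²² kg·m/s.
λ = h/p = 6.626 × 10⁻³⁴ / 3.225 × 10⁻²² = 2.05 × 10⁻¹² m = 2050 fm.

λ = 2050 fm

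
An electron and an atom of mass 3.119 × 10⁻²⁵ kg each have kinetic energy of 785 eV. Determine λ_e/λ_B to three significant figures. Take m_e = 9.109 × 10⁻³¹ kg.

λ_e/λ_B = 585

At fixed KE, p = √(2mKE) so λ = h/p ∝ 1/√m.
λ_e/λ_B = √(m_B/m_e) = √(3.119 × 10⁻²⁵/9.109 × 10⁻³¹) = √(3.424 × 10⁵) = 585.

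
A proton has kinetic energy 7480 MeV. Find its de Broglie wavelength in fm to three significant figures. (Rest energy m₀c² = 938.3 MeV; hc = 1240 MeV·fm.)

λ = 0.148 fm

Total energy E = KE + m₀c² = 7480 + 938.3 = 8418.3 MeV.
(pc)² = E² − (m₀c²)² = (8418.3)² − (938.3)² = 6.999 × 10⁷ MeV², so pc = 8366 MeV.
λ = hc/(pc) = 1240 MeV·fm / 8366 MeV = 0.148 fm.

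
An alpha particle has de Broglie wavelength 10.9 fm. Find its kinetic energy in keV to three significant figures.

p = h/λ = 6.626 × 10⁻³⁴ / 1.090 × 10⁻¹⁴ = 6.079 × 10⁻²⁰ kg·m/s.
KE = p²/(2m) = (6.079 × 10⁻²⁰)² / (2 × 6.645 × 10⁻²⁷) = 2.781 × 10⁻¹³ J = 1740 keV.

KE = 1740 keV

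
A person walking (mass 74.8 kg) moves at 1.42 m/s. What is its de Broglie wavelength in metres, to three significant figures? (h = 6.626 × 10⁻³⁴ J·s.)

λ = 6.24 × 10⁻³⁶ m

p = mv = 74.8 × 1.42 = 1.062 × 10² kg·m/s.
λ = h/p = 6.626 × 10⁻³⁴ / 1.062 × 10² = 6.24 × 10⁻³⁶ m.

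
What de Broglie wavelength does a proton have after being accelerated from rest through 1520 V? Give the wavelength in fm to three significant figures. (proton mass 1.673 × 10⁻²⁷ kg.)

λ = 734 fm

KE = eV = 1.602 × 10⁻¹⁹ × 1520 = 2.435 × 10⁻¹⁶ J.
p = √(2mKE) = √(2 × 1.673 × 10⁻²⁷ × 2.435 × 10⁻¹⁶) = 9.026 × 10⁻²² kg·m/s.
λ = h/p = 6.626 × 10⁻³⁴ / 9.026 × 10⁻²² = 7.34 × 10⁻¹³ m = 734 fm.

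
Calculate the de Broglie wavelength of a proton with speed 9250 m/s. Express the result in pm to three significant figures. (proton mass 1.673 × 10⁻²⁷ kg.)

λ = 42.8 pm

p = mv = 1.673 × 10⁻²⁷ × 9250 = 1.548 × 10⁻²³ kg·m/s.
λ = h/p = 6.626 × 10⁻³⁴ / 1.548 × 10⁻²³ = 4.28 × 10⁻¹¹ m = 42.8 pm.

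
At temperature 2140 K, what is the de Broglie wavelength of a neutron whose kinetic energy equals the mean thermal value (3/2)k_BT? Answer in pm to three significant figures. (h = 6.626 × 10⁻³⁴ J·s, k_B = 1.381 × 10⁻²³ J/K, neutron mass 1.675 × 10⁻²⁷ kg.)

KE = (3/2)k_BT = 1.5 × 1.381 × 10⁻²³ × 2140 = 4.433 × 10⁻²⁰ J.
p = √(2mKE) = √(2 × 1.675 × 10⁻²⁷ × 4.433 × 10⁻²⁰) = 1.219 × 10⁻²³ kg·m/s.
λ = h/p = 5.44 × 10⁻¹¹ m = 54.4 pm.

λ = 54.4 pm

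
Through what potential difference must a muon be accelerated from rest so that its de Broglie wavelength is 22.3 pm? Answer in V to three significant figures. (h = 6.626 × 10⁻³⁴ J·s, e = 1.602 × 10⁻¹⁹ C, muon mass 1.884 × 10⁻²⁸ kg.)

p = h/λ = 6.626 × 10⁻³⁴ / 2.230 × 10⁻¹¹ = 2.971 × 10⁻²³ kg·m/s.
KE = p²/(2m) = 2.343 × 10⁻¹⁸ J.
V = KE/e = 2.343 × 10⁻¹⁸ / (1.602 × 10⁻¹⁹) = 14.6 V.

V = 14.6 V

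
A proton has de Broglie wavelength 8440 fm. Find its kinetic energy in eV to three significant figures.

KE = 11.5 eV

p = h/λ = 6.626 × 10⁻³⁴ / 8.440 × 10⁻¹² = 7.851 × 10⁻²³ kg·m/s.
KE = p²/(2m) = (7.851 × 10⁻²³)² / (2 × 1.673 × 10⁻²⁷) = 1.842 × 10⁻¹⁸ J = 11.5 eV.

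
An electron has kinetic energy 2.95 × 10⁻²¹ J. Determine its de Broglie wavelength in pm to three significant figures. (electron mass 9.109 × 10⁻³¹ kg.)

λ = 9040 pm

p = √(2mKE) = √(2 × 9.109 × 10⁻³¹ × 2.950 × 10⁻²¹) = 7.331 × 10⁻²⁶ kg·m/s.
λ = h/p = 6.626 × 10⁻³⁴ / 7.331 × 10⁻²⁶ = 9.04 × 10⁻⁹ m = 9040 pm.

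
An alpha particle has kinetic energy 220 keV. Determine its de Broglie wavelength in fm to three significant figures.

λ = 30.6 fm

KE = 220 keV = 3.524 × 10⁻¹⁴ J.
p = √(2mKE) = √(2 × 6.645 × 10⁻²⁷ × 3.524 × 10⁻¹⁴) = 2.164 × 10⁻²⁰ kg·m/s.
λ = h/p = 6.626 × 10⁻³⁴ / 2.164 × 10⁻²⁰ = 3.06 × 10⁻¹⁴ m = 30.6 fm.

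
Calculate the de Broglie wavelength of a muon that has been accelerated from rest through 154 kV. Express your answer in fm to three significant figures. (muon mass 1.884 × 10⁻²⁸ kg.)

λ = 217 fm

KE = eV = 1.602 × 10⁻¹⁹ × 1.540 × 10⁵ = 2.467 × 10⁻¹⁴ J.
p = √(2mKE) = √(2 × 1.884 × 10⁻²⁸ × 2.467 × 10⁻¹⁴) = 3.049 × 10⁻²¹ kg·m/s.
λ = h/p = 6.626 × 10⁻³⁴ / 3.049 × 10⁻²¹ = 2.17 × 10⁻¹³ m = 217 fm.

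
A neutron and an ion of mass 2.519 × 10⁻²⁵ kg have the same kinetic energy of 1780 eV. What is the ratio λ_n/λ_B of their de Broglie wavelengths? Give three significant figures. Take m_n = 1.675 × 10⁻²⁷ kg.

At fixed KE, p = √(2mKE) so λ = h/p ∝ 1/√m.
λ_n/λ_B = √(m_B/m_n) = √(2.519 × 10⁻²⁵/1.675 × 10⁻²⁷) = √(150.4) = 12.3.

λ_n/λ_B = 12.3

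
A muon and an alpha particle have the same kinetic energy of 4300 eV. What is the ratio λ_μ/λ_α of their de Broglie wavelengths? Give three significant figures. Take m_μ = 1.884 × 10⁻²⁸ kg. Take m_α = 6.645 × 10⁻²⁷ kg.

λ_μ/λ_α = 5.94

At fixed KE, p = √(2mKE) so λ = h/p ∝ 1/√m.
λ_μ/λ_α = √(m_α/m_μ) = √(6.645 × 10⁻²⁷/1.884 × 10⁻²⁸) = √(35.27) = 5.94.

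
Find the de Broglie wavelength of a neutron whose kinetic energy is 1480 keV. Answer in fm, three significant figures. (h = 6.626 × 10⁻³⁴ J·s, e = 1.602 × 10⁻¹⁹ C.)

KE = 1480 keV = 2.371 × 10⁻¹³ J.
p = √(2mKE) = √(2 × 1.675 × 10⁻²⁷ × 2.371 × 10⁻¹³) = 2.818 × 10⁻²⁰ kg·m/s.
λ = h/p = 6.626 × 10⁻³⁴ / 2.818 × 10⁻²⁰ = 2.35 × 10⁻¹⁴ m = 23.5 fm.

λ = 23.5 fm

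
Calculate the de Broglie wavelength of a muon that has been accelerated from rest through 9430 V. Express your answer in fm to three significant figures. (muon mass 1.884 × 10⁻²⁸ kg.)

KE = eV = 1.602 × 10⁻¹⁹ × 9430 = 1.511 × 10⁻¹⁵ J.
p = √(2mKE) = √(2 × 1.884 × 10⁻²⁸ × 1.511 × 10⁻¹⁵) = 7.545 × 10⁻²² kg·m/s.
λ = h/p = 6.626 × 10⁻³⁴ / 7.545 × 10⁻²² = 8.78 × 10⁻¹³ m = 878 fm.

λ = 878 fm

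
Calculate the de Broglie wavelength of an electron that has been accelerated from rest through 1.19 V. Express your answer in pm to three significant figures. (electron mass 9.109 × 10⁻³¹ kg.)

λ = 1120 pm

KE = eV = 1.602 × 10⁻¹⁹ × 1.190 = 1.906 × 10⁻¹⁹ J.
p = √(2mKE) = √(2 × 9.109 × 10⁻³¹ × 1.906 × 10⁻¹⁹) = 5.893 × 10⁻²⁵ kg·m/s.
λ = h/p = 6.626 × 10⁻³⁴ / 5.893 × 10⁻²⁵ = 1.12 × 10⁻⁹ m = 1120 pm.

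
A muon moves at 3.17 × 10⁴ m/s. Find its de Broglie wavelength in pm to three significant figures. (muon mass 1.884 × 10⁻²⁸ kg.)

p = mv = 1.884 × 10⁻²⁸ × 3.17 × 10⁴ = 5.972 × 10⁻²⁴ kg·m/s.
λ = h/p = 6.626 × 10⁻³⁴ / 5.972 × 10⁻²⁴ = 1.11 × 10⁻¹⁰ m = 111 pm.

λ = 111 pm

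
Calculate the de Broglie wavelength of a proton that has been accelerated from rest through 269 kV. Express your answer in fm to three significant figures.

KE = eV = 1.602 × 10⁻¹⁹ × 2.690 × 10⁵ = 4.309 × 10⁻¹⁴ J.
p = √(2mKE) = √(2 × 1.673 × 10⁻²⁷ × 4.309 × 10⁻¹⁴) = 1.201 × 10⁻²⁰ kg·m/s.
λ = h/p = 6.626 × 10⁻³⁴ / 1.201 × 10⁻²⁰ = 5.52 × 10⁻¹⁴ m = 55.2 fm.

λ = 55.2 fm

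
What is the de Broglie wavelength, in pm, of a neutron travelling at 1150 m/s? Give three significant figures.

p = mv = 1.675 × 10⁻²⁷ × 1150 = 1.926 × 10⁻²⁴ kg·m/s.
λ = h/p = 6.626 × 10⁻³⁴ / 1.926 × 10⁻²⁴ = 3.44 × 10⁻¹⁰ m = 344 pm.

λ = 344 pm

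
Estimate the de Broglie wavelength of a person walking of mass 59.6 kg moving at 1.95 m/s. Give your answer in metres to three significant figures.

p = mv = 59.6 × 1.95 = 1.162 × 10² kg·m/s.
λ = h/p = 6.626 × 10⁻³⁴ / 1.162 × 10² = 5.70 × 10⁻³⁶ m.

λ = 5.70 × 10⁻³⁶ m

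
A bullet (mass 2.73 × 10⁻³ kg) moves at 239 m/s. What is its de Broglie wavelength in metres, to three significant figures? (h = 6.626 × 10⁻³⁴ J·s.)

λ = 1.02 × 10⁻³³ m

p = mv = 2.73 × 10⁻³ × 239 = 6.525 × 10⁻¹ kg·m/s.
λ = h/p = 6.626 × 10⁻³⁴ / 6.525 × 10⁻¹ = 1.02 × 10⁻³³ m.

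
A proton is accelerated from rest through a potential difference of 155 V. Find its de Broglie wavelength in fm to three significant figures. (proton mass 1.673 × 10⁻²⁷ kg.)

λ = 2300 fm

KE = eV = 1.602 × 10⁻¹⁹ × 155.0 = 2.483 × 10⁻¹⁷ J.
p = √(2mKE) = √(2 × 1.673 × 10⁻²⁷ × 2.483 × 10⁻¹⁷) = 2.882 × 10⁻²² kg·m/s.
λ = h/p = 6.626 × 10⁻³⁴ / 2.882 × 10⁻²² = 2.30 × 10⁻¹² m = 2300 fm.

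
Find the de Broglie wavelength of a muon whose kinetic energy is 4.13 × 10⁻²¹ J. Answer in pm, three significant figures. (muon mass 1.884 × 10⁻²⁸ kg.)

λ = 531 pm

p = √(2mKE) = √(2 × 1.884 × 10⁻²⁸ × 4.130 × 10⁻²¹) = 1.247 × 10⁻²⁴ kg·m/s.
λ = h/p = 6.626 × 10⁻³⁴ / 1.247 × 10⁻²⁴ = 5.31 × 10⁻¹⁰ m = 531 pm.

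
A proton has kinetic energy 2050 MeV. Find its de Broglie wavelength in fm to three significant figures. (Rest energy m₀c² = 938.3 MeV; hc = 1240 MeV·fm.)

λ = 0.437 fm

Total energy E = KE + m₀c² = 2050 + 938.3 = 2988.3 MeV.
(pc)² = E² − (m₀c²)² = (2988.3)² − (938.3)² = 8.050 × 10⁶ MeV², so pc = 2837 MeV.
λ = hc/(pc) = 1240 MeV·fm / 2837 MeV = 0.437 fm.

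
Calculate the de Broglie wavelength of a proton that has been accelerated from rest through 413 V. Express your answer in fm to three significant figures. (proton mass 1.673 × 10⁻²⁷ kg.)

KE = eV = 1.602 × 10⁻¹⁹ × 413.0 = 6.616 × 10⁻¹⁷ J.
p = √(2mKE) = √(2 × 1.673 × 10⁻²⁷ × 6.616 × 10⁻¹⁷) = 4.705 × 10⁻²² kg·m/s.
λ = h/p = 6.626 × 10⁻³⁴ / 4.705 × 10⁻²² = 1.41 × 10⁻¹² m = 1410 fm.

λ = 1410 fm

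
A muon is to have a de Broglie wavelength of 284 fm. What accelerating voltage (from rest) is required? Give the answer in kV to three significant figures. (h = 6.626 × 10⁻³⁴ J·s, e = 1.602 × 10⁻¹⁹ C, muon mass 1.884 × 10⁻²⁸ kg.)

V = 90.2 kV

p = h/λ = 6.626 × 10⁻³⁴ / 2.840 × 10⁻¹³ = 2.333 × 10⁻²¹ kg·m/s.
KE = p²/(2m) = 1.445 × 10⁻¹⁴ J.
V = KE/e = 1.445 × 10⁻¹⁴ / (1.602 × 10⁻¹⁹) = 90.2 kV.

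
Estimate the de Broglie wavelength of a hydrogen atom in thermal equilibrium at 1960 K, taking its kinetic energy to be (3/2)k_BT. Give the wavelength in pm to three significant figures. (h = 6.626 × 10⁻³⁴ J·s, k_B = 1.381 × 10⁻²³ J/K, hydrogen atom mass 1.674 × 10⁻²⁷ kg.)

λ = 56.8 pm

KE = (3/2)k_BT = 1.5 × 1.381 × 10⁻²³ × 1960 = 4.060 × 10⁻²⁰ J.
p = √(2mKE) = √(2 × 1.674 × 10⁻²⁷ × 4.060 × 10⁻²⁰) = 1.166 × 10⁻²³ kg·m/s.
λ = h/p = 5.68 × 10⁻¹¹ m = 56.8 pm.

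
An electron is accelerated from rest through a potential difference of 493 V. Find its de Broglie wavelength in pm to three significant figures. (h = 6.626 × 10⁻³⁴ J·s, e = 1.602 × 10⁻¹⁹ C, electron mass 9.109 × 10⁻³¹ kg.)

λ = 55.2 pm

KE = eV = 1.602 × 10⁻¹⁹ × 493.0 = 7.898 × 10⁻¹⁷ J.
p = √(2mKE) = √(2 × 9.109 × 10⁻³¹ × 7.898 × 10⁻¹⁷) = 1.200 × 10⁻²³ kg·m/s.
λ = h/p = 6.626 × 10⁻³⁴ / 1.200 × 10⁻²³ = 5.52 × 10⁻¹¹ m = 55.2 pm.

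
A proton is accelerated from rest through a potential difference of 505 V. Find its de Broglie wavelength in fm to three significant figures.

λ = 1270 fm

KE = eV = 1.602 × 10⁻¹⁹ × 505.0 = 8.090 × 10⁻¹⁷ J.
p = √(2mKE) = √(2 × 1.673 × 10⁻²⁷ × 8.090 × 10⁻¹⁷) = 5.203 × 10⁻²² kg·m/s.
λ = h/p = 6.626 × 10⁻³⁴ / 5.203 × 10⁻²² = 1.27 × 10⁻¹² m = 1270 fm.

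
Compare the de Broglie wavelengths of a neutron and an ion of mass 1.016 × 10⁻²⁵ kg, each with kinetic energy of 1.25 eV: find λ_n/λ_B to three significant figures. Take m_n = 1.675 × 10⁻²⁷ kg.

At fixed KE, p = √(2mKE) so λ = h/p ∝ 1/√m.
λ_n/λ_B = √(m_B/m_n) = √(1.016 × 10⁻²⁵/1.675 × 10⁻²⁷) = √(60.66) = 7.79.

λ_n/λ_B = 7.79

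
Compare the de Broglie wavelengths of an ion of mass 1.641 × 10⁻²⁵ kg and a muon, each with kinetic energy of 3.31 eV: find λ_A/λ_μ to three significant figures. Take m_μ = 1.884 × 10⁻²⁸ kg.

λ_A/λ_μ = 0.0339

At fixed KE, p = √(2mKE) so λ = h/p ∝ 1/√m.
λ_A/λ_μ = √(m_μ/m_A) = √(1.884 × 10⁻²⁸/1.641 × 10⁻²⁵) = √(1.148 × 10⁻³) = 0.0339.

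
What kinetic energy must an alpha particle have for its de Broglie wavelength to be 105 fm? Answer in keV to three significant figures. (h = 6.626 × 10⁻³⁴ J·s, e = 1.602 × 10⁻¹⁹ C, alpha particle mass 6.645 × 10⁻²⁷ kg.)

KE = 18.7 keV

p = h/λ = 6.626 × 10⁻³⁴ / 1.050 × 10⁻¹³ = 6.310 × 10⁻²¹ kg·m/s.
KE = p²/(2m) = (6.310 × 10⁻²¹)² / (2 × 6.645 × 10⁻²⁷) = 2.996 × 10⁻¹⁵ J = 18.7 keV.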